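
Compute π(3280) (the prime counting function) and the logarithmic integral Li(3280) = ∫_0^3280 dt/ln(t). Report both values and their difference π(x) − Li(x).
π(3280) = 462;  Li(3280) ≈ 477.54;  π(x) − Li(x) ≈ -15.54.

Direct count of primes ≤ 3280 gives π(3280) = 462. Numerical evaluation of the logarithmic integral gives Li(3280) ≈ 477.54. The difference π(x) − Li(x) ≈ -15.54 is typically negative for small/moderate x (Li(x) overestimates), though Littlewood's theorem shows this sign changes infinitely often.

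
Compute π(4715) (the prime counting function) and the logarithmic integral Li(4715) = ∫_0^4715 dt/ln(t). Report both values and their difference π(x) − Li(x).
π(4715) = 635;  Li(4715) ≈ 650.70;  π(x) − Li(x) ≈ -15.70.

Direct count of primes ≤ 4715 gives π(4715) = 635. Numerical evaluation of the logarithmic integral gives Li(4715) ≈ 650.70. The difference π(x) − Li(x) ≈ -15.70 is typically negative for small/moderate x (Li(x) overestimates), though Littlewood's theorem shows this sign changes infinitely often.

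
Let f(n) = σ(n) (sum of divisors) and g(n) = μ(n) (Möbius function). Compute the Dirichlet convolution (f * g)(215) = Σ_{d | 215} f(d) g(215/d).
(σ * μ)(215) = 215

Divisors of 215: [1, 5, 43, 215]. For each d | 215:
  d = 1: σ(1) · μ(215/1) = 1 · 1 = 1
  d = 5: σ(5) · μ(215/5) = 6 · -1 = -6
  d = 43: σ(43) · μ(215/43) = 44 · -1 = -44
  d = 215: σ(215) · μ(215/215) = 264 · 1 = 264
Summing: (σ * μ)(215) = 1 + -6 + -44 + 264 = 215.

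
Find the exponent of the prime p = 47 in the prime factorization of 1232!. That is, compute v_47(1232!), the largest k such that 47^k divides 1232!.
v_47(1232!) = 26

Legendre's formula: v_p(n!) = Σ_{k ≥ 1} ⌊n / p^k⌋. For p = 47, n = 1232, the terms are:
  ⌊1232/47^1⌋ = ⌊1232/47⌋ = 26
(the next term ⌊1232/47^2⌋ = 0, terminating the sum). Summing: v_47(1232!) = 26 = 26.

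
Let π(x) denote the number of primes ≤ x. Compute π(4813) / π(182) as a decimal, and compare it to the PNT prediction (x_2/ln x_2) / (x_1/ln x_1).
π(4813)/π(182) = 648/42 ≈ 15.4286;  PNT prediction ≈ 16.2306.

π(182) = 42 and π(4813) = 648, so π(4813)/π(182) ≈ 15.4286. The PNT-predicted ratio is (4813/ln(4813)) / (182/ln(182)) ≈ 16.2306. The two agree to within a few percent, as expected.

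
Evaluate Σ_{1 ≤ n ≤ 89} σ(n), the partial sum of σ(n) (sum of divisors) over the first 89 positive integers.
Σ_{n ≤ 89} σ(n) = 6499

Compute σ(n) for each 1 ≤ n ≤ 89: σ(1) = 1, σ(2) = 3, σ(3) = 4, σ(4) = 7, σ(5) = 6, σ(6) = 12, σ(7) = 8, σ(8) = 15, σ(9) = 13, σ(10) = 18, σ(11) = 12, σ(12) = 28, σ(13) = 14, σ(14) = 24, σ(15) = 24, σ(16) = 31, σ(17) = 18, σ(18) = 39, σ(19) = 20, σ(20) = 42, σ(21) = 32, σ(22) = 36, σ(23) = 24, σ(24) = 60, σ(25) = 31, σ(26) = 42, σ(27) = 40, σ(28) = 56, σ(29) = 30, σ(30) = 72, σ(31) = 32, σ(32) = 63, σ(33) = 48, σ(34) = 54, σ(35) = 48, σ(36) = 91, σ(37) = 38, σ(38) = 60, σ(39) = 56, σ(40) = 90, σ(41) = 42, σ(42) = 96, σ(43) = 44, σ(44) = 84, σ(45) = 78, σ(46) = 72, σ(47) = 48, σ(48) = 124, σ(49) = 57, σ(50) = 93, σ(51) = 72, σ(52) = 98, σ(53) = 54, σ(54) = 120, σ(55) = 72, σ(56) = 120, σ(57) = 80, σ(58) = 90, σ(59) = 60, σ(60) = 168, σ(61) = 62, σ(62) = 96, σ(63) = 104, σ(64) = 127, σ(65) = 84, σ(66) = 144, σ(67) = 68, σ(68) = 126, σ(69) = 96, σ(70) = 144, σ(71) = 72, σ(72) = 195, σ(73) = 74, σ(74) = 114, σ(75) = 124, σ(76) = 140, σ(77) = 96, σ(78) = 168, σ(79) = 80, σ(80) = 186, σ(81) = 121, σ(82) = 126, σ(83) = 84, σ(84) = 224, σ(85) = 108, σ(86) = 132, σ(87) = 120, σ(88) = 180, σ(89) = 90. Summing all 89 values: 6499. (Average order: Σ_{n ≤ x} σ(n) ~ (π²/12) x². For x = 89, (π²/12)·89² ≈ 6514.76.)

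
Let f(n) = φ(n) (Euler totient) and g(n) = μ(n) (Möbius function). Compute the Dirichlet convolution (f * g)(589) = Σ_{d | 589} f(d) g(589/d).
(φ * μ)(589) = 493

Divisors of 589: [1, 19, 31, 589]. For each d | 589:
  d = 1: φ(1) · μ(589/1) = 1 · 1 = 1
  d = 19: φ(19) · μ(589/19) = 18 · -1 = -18
  d = 31: φ(31) · μ(589/31) = 30 · -1 = -30
  d = 589: φ(589) · μ(589/589) = 540 · 1 = 540
Summing: (φ * μ)(589) = 1 + -18 + -30 + 540 = 493.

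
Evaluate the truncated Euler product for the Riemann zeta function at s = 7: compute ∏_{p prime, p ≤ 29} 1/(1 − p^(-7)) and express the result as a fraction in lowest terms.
∏ = 20189988207350348919037978304364860886791127062160383015625/20022812195570168466484427140768180765465562977446282025216

The primes p ≤ 29 are [2, 3, 5, 7, 11, 13, 17, 19, 23, 29]. For each prime, (1 − 1/p^7)^(-1) = p^7 / (p^7 − 1). The product is (1 − 1/2^7)^(-1), (1 − 1/3^7)^(-1), (1 − 1/5^7)^(-1), (1 − 1/7^7)^(-1), (1 − 1/11^7)^(-1), (1 − 1/13^7)^(-1), (1 − 1/17^7)^(-1), (1 − 1/19^7)^(-1), (1 − 1/23^7)^(-1), (1 − 1/29^7)^(-1) = ∏ p^7 / (p^7 − 1) = 20189988207350348919037978304364860886791127062160383015625/20022812195570168466484427140768180765465562977446282025216.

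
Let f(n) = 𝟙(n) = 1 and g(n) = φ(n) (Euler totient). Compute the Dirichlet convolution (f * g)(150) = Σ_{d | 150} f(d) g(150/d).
(𝟙 * φ)(150) = 150

Divisors of 150: [1, 2, 3, 5, 6, 10, 15, 25, 30, 50, 75, 150]. For each d | 150:
  d = 1: 𝟙(1) · φ(150/1) = 1 · 40 = 40
  d = 2: 𝟙(2) · φ(150/2) = 1 · 40 = 40
  d = 3: 𝟙(3) · φ(150/3) = 1 · 20 = 20
  d = 5: 𝟙(5) · φ(150/5) = 1 · 8 = 8
  d = 6: 𝟙(6) · φ(150/6) = 1 · 20 = 20
  d = 10: 𝟙(10) · φ(150/10) = 1 · 8 = 8
  d = 15: 𝟙(15) · φ(150/15) = 1 · 4 = 4
  d = 25: 𝟙(25) · φ(150/25) = 1 · 2 = 2
  d = 30: 𝟙(30) · φ(150/30) = 1 · 4 = 4
  d = 50: 𝟙(50) · φ(150/50) = 1 · 2 = 2
  d = 75: 𝟙(75) · φ(150/75) = 1 · 1 = 1
  d = 150: 𝟙(150) · φ(150/150) = 1 · 1 = 1
Summing: (𝟙 * φ)(150) = 40 + 40 + 20 + 8 + 20 + 8 + 4 + 2 + 4 + 2 + 1 + 1 = 150.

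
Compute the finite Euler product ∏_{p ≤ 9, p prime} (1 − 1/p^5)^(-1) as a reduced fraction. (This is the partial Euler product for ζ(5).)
∏ = 8508543750/8205616331

The primes p ≤ 9 are [2, 3, 5, 7]. For each prime, (1 − 1/p^5)^(-1) = p^5 / (p^5 − 1). The product is (1 − 1/2^5)^(-1), (1 − 1/3^5)^(-1), (1 − 1/5^5)^(-1), (1 − 1/7^5)^(-1) = ∏ p^5 / (p^5 − 1) = 8508543750/8205616331.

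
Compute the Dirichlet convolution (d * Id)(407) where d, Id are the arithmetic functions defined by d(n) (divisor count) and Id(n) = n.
(d * Id)(407) = 507

Divisors of 407: [1, 11, 37, 407]. For each d | 407:
  d = 1: d(1) · Id(407/1) = 1 · 407 = 407
  d = 11: d(11) · Id(407/11) = 2 · 37 = 74
  d = 37: d(37) · Id(407/37) = 2 · 11 = 22
  d = 407: d(407) · Id(407/407) = 4 · 1 = 4
Summing: (d * Id)(407) = 407 + 74 + 22 + 4 = 507.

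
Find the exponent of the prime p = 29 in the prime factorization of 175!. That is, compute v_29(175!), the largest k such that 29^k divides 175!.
v_29(175!) = 6

Legendre's formula: v_p(n!) = Σ_{k ≥ 1} ⌊n / p^k⌋. For p = 29, n = 175, the terms are:
  ⌊175/29^1⌋ = ⌊175/29⌋ = 6
(the next term ⌊175/29^2⌋ = 0, terminating the sum). Summing: v_29(175!) = 6 = 6.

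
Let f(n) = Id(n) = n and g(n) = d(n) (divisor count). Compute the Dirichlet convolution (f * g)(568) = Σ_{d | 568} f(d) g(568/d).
(Id * d)(568) = 1898

Divisors of 568: [1, 2, 4, 8, 71, 142, 284, 568]. For each d | 568:
  d = 1: Id(1) · d(568/1) = 1 · 8 = 8
  d = 2: Id(2) · d(568/2) = 2 · 6 = 12
  d = 4: Id(4) · d(568/4) = 4 · 4 = 16
  d = 8: Id(8) · d(568/8) = 8 · 2 = 16
  d = 71: Id(71) · d(568/71) = 71 · 4 = 284
  d = 142: Id(142) · d(568/142) = 142 · 3 = 426
  d = 284: Id(284) · d(568/284) = 284 · 2 = 568
  d = 568: Id(568) · d(568/568) = 568 · 1 = 568
Summing: (Id * d)(568) = 8 + 12 + 16 + 16 + 284 + 426 + 568 + 568 = 1898.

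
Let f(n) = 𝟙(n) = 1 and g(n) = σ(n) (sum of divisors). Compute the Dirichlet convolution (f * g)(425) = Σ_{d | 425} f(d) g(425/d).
(𝟙 * σ)(425) = 722

Divisors of 425: [1, 5, 17, 25, 85, 425]. For each d | 425:
  d = 1: 𝟙(1) · σ(425/1) = 1 · 558 = 558
  d = 5: 𝟙(5) · σ(425/5) = 1 · 108 = 108
  d = 17: 𝟙(17) · σ(425/17) = 1 · 31 = 31
  d = 25: 𝟙(25) · σ(425/25) = 1 · 18 = 18
  d = 85: 𝟙(85) · σ(425/85) = 1 · 6 = 6
  d = 425: 𝟙(425) · σ(425/425) = 1 · 1 = 1
Summing: (𝟙 * σ)(425) = 558 + 108 + 31 + 18 + 6 + 1 = 722.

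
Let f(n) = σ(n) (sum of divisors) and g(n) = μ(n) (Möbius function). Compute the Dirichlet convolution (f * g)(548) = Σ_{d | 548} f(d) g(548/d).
(σ * μ)(548) = 548

Divisors of 548: [1, 2, 4, 137, 274, 548]. For each d | 548:
  d = 1: σ(1) · μ(548/1) = 1 · 0 = 0
  d = 2: σ(2) · μ(548/2) = 3 · 1 = 3
  d = 4: σ(4) · μ(548/4) = 7 · -1 = -7
  d = 137: σ(137) · μ(548/137) = 138 · 0 = 0
  d = 274: σ(274) · μ(548/274) = 414 · -1 = -414
  d = 548: σ(548) · μ(548/548) = 966 · 1 = 966
Summing: (σ * μ)(548) = 0 + 3 + -7 + 0 + -414 + 966 = 548.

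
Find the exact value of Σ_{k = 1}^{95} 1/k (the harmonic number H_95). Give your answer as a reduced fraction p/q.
H_95 = 3691835092344109255246562280652279367381/718766754945489455304472257065075294400

Direct summation: H_95 = 1 + 1/2 + ... + 1/95. The least common denominator is lcm(1, ..., 95) = 718766754945489455304472257065075294400; over this denominator the numerator is 718766754945489455304472257065075294400 + 359383377472744727652236128532537647200 + 239588918315163151768157419021691764800 + 179691688736372363826118064266268823600 + 143753350989097891060894451413015058880 + 119794459157581575884078709510845882400 + 102680964992212779329210322437867899200 + 89845844368186181913059032133134411800 + 79862972771721050589385806340563921600 + 71876675494548945530447225706507529440 + 65342432267771768664042932460461390400 + 59897229578790787942039354755422941200 + 55289750380422265792651712081928868800 + 51340482496106389664605161218933949600 + 47917783663032630353631483804338352960 + 44922922184093090956529516066567205900 + 42280397349734673841439544533239723200 + 39931486385860525294692903170281960800 + 37829829207657339752866960898161857600 + 35938337747274472765223612853253764720 + 34226988330737593109736774145955966400 + 32671216133885884332021466230230695200 + 31250728475890845882803141611525012800 + 29948614789395393971019677377711470600 + 28750670197819578212178890282603011776 + 27644875190211132896325856040964434400 + 26620990923907016863128602113521307200 + 25670241248053194832302580609466974800 + 24785060515361705355326629553968113600 + 23958891831516315176815741902169176480 + 23186024353080305009821685711776622400 + 22461461092046545478264758033283602950 + 21780810755923922888014310820153796800 + 21140198674867336920719772266619861600 + 20536192998442555865842064487573579840 + 19965743192930262647346451585140980400 + 19426128512040255548769520461218251200 + 18914914603828669876433480449080928800 + 18429916793474088597550570693976289600 + 17969168873637236382611806426626882360 + 17530896462085108665962737977196958400 + 17113494165368796554868387072977983200 + 16715505928964871053592378071280820800 + 16335608066942942166010733115115347600 + 15972594554344210117877161268112784320 + 15625364237945422941401570805762506400 + 15292909679691265006478133129044155200 + 14974307394697696985509838688855735300 + 14668709284601825618458617491123985600 + 14375335098909789106089445141301505888 + 14093465783244891280479848177746574400 + 13822437595105566448162928020482217200 + 13561636885763951986876835038963684800 + 13310495461953508431564301056760653600 + 13068486453554353732808586492092278080 + 12835120624026597416151290304733487400 + 12609943069219113250955653632720619200 + 12392530257680852677663314776984056800 + 12182487371957448394991055204492801600 + 11979445915758157588407870951084588240 + 11783061556483433693515938640411070400 + 11593012176540152504910842855888311200 + 11408996110245864369912258048651988800 + 11230730546023272739132379016641801475 + 11057950076084453158530342416385773760 + 10890405377961961444007155410076898400 + 10727862014111782914992123239777243200 + 10570099337433668460359886133309930800 + 10416909491963615294267713870508337600 + 10268096499221277932921032243786789920 + 10123475421767457116964397986832046400 + 9982871596465131323673225792570490200 + 9846119930760129524718798041987332800 + 9713064256020127774384760230609125600 + 9583556732606526070726296760867670592 + 9457457301914334938216740224540464400 + 9334633181110252666291847494351627200 + 9214958396737044298775285346988144800 + 9098313353740372851955345026140193600 + 8984584436818618191305903213313441180 + 8873663641302338954376200704507102400 + 8765448231042554332981368988598479200 + 8659840421029993437403280205603316800 + 8556747082684398277434193536488991600 + 8456079469946934768287908906647944640 + 8357752964482435526796189035640410400 + 8261686838453901785108876517989371200 + 8167804033471471083005366557557673800 + 8076030954443701744994070304101969600 + 7986297277172105058938580634056392160 + 7898535768631752256093101725989838400 + 7812682118972711470700785402881253200 + 7728674784360101669940561903925540800 + 7646454839845632503239066564522077600 + 7565965841531467950573392179632371520 = 3691835092344109255246562280652279367381, so H_95 = 3691835092344109255246562280652279367381/718766754945489455304472257065075294400 (already in lowest terms) ≈ 5.13635. (The PNT-adjacent estimate ln(95) + γ ≈ 5.13109 matches within O(1/n).)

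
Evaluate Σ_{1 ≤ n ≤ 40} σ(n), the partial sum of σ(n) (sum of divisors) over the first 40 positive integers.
Σ_{n ≤ 40} σ(n) = 1342

Compute σ(n) for each 1 ≤ n ≤ 40: σ(1) = 1, σ(2) = 3, σ(3) = 4, σ(4) = 7, σ(5) = 6, σ(6) = 12, σ(7) = 8, σ(8) = 15, σ(9) = 13, σ(10) = 18, σ(11) = 12, σ(12) = 28, σ(13) = 14, σ(14) = 24, σ(15) = 24, σ(16) = 31, σ(17) = 18, σ(18) = 39, σ(19) = 20, σ(20) = 42, σ(21) = 32, σ(22) = 36, σ(23) = 24, σ(24) = 60, σ(25) = 31, σ(26) = 42, σ(27) = 40, σ(28) = 56, σ(29) = 30, σ(30) = 72, σ(31) = 32, σ(32) = 63, σ(33) = 48, σ(34) = 54, σ(35) = 48, σ(36) = 91, σ(37) = 38, σ(38) = 60, σ(39) = 56, σ(40) = 90. Summing all 40 values: 1342. (Average order: Σ_{n ≤ x} σ(n) ~ (π²/12) x². For x = 40, (π²/12)·40² ≈ 1315.95.)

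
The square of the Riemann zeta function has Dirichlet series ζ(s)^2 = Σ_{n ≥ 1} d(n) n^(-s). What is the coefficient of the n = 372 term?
d(372) = 12

ζ(s)^2 = (Σ 1/m^s)(Σ 1/k^s). The coefficient of 1/n^s in the product is the number of ordered pairs (m, k) with mk = n, which equals d(n). For n = 372, divisors are [1, 2, 3, 4, 6, 12, 31, 62, 93, 124, 186, 372], so d(372) = 12.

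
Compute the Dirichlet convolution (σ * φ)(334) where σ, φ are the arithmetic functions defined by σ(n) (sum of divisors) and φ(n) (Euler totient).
(σ * φ)(334) = 1336

Divisors of 334: [1, 2, 167, 334]. For each d | 334:
  d = 1: σ(1) · φ(334/1) = 1 · 166 = 166
  d = 2: σ(2) · φ(334/2) = 3 · 166 = 498
  d = 167: σ(167) · φ(334/167) = 168 · 1 = 168
  d = 334: σ(334) · φ(334/334) = 504 · 1 = 504
Summing: (σ * φ)(334) = 166 + 498 + 168 + 504 = 1336.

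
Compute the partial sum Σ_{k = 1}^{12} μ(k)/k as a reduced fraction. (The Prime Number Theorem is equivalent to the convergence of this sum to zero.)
Σ μ(k)/k = -1/2310

Values of μ(k) for 1 ≤ k ≤ 12: μ(1) = 1, μ(2) = -1, μ(3) = -1, μ(5) = -1, μ(6) = 1, μ(7) = -1, μ(10) = 1, μ(11) = -1, with μ = 0 on non-squarefree integers. Summing μ(k)/k for k where μ(k) ≠ 0 gives -1/2310 ≈ -0.0004. (PNT ⟺ this sum → 0 as n → ∞.)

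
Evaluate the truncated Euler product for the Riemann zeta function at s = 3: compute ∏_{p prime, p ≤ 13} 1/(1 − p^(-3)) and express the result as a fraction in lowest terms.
∏ = 39364325/32767248

The primes p ≤ 13 are [2, 3, 5, 7, 11, 13]. For each prime, (1 − 1/p^3)^(-1) = p^3 / (p^3 − 1). The product is (1 − 1/2^3)^(-1), (1 − 1/3^3)^(-1), (1 − 1/5^3)^(-1), (1 − 1/7^3)^(-1), (1 − 1/11^3)^(-1), (1 − 1/13^3)^(-1) = ∏ p^3 / (p^3 − 1) = 39364325/32767248.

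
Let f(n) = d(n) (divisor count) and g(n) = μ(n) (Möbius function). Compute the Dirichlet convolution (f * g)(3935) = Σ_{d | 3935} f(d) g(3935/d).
(d * μ)(3935) = 1

Divisors of 3935: [1, 5, 787, 3935]. For each d | 3935:
  d = 1: d(1) · μ(3935/1) = 1 · 1 = 1
  d = 5: d(5) · μ(3935/5) = 2 · -1 = -2
  d = 787: d(787) · μ(3935/787) = 2 · -1 = -2
  d = 3935: d(3935) · μ(3935/3935) = 4 · 1 = 4
Summing: (d * μ)(3935) = 1 + -2 + -2 + 4 = 1.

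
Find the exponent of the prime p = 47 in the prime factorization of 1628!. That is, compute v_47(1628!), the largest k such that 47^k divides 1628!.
v_47(1628!) = 34

Legendre's formula: v_p(n!) = Σ_{k ≥ 1} ⌊n / p^k⌋. For p = 47, n = 1628, the terms are:
  ⌊1628/47^1⌋ = ⌊1628/47⌋ = 34
(the next term ⌊1628/47^2⌋ = 0, terminating the sum). Summing: v_47(1628!) = 34 = 34.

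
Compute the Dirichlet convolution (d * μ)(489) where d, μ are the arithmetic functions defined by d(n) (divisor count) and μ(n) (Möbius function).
(d * μ)(489) = 1

Divisors of 489: [1, 3, 163, 489]. For each d | 489:
  d = 1: d(1) · μ(489/1) = 1 · 1 = 1
  d = 3: d(3) · μ(489/3) = 2 · -1 = -2
  d = 163: d(163) · μ(489/163) = 2 · -1 = -2
  d = 489: d(489) · μ(489/489) = 4 · 1 = 4
Summing: (d * μ)(489) = 1 + -2 + -2 + 4 = 1.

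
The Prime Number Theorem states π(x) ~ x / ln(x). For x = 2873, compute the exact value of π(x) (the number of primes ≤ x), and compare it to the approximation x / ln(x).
π(2873) = 416;  x/ln(x) ≈ 360.79;  relative error ≈ 13.27%.

Directly count primes up to 2873: π(2873) = 416. The PNT approximation gives 2873/ln(2873) ≈ 2873/7.96311 ≈ 360.79. Relative error (π(x) − x/ln(x)) / π(x) ≈ 13.27%; the approximation is known to undercount slightly (Li(x) is a better estimate).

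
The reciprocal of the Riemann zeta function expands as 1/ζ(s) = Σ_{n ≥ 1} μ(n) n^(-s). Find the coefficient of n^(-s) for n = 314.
μ(314) = 1

Factor n = 314 = 2 · 157. μ(n) = 0 if any exponent ≥ 2 (not squarefree); otherwise μ(n) = (−1)^{ω(n)} where ω(n) is the number of distinct prime factors. Applying: μ(314) = 1.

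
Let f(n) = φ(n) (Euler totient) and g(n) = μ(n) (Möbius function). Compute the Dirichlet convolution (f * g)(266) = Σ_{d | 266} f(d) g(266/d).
(φ * μ)(266) = 0

Divisors of 266: [1, 2, 7, 14, 19, 38, 133, 266]. For each d | 266:
  d = 1: φ(1) · μ(266/1) = 1 · -1 = -1
  d = 2: φ(2) · μ(266/2) = 1 · 1 = 1
  d = 7: φ(7) · μ(266/7) = 6 · 1 = 6
  d = 14: φ(14) · μ(266/14) = 6 · -1 = -6
  d = 19: φ(19) · μ(266/19) = 18 · 1 = 18
  d = 38: φ(38) · μ(266/38) = 18 · -1 = -18
  d = 133: φ(133) · μ(266/133) = 108 · -1 = -108
  d = 266: φ(266) · μ(266/266) = 108 · 1 = 108
Summing: (φ * μ)(266) = -1 + 1 + 6 + -6 + 18 + -18 + -108 + 108 = 0.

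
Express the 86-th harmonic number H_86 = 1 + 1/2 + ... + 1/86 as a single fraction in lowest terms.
H_86 = 3698356445237207772956045432953649519/734184632222154704090370027645633600

Direct summation: H_86 = 1 + 1/2 + ... + 1/86. The least common denominator is lcm(1, ..., 86) = 8076030954443701744994070304101969600; over this denominator the numerator is 8076030954443701744994070304101969600 + 4038015477221850872497035152050984800 + 2692010318147900581664690101367323200 + 2019007738610925436248517576025492400 + 1615206190888740348998814060820393920 + 1346005159073950290832345050683661600 + 1153718707777671677856295757728852800 + 1009503869305462718124258788012746200 + 897336772715966860554896700455774400 + 807603095444370174499407030410196960 + 734184632222154704090370027645633600 + 673002579536975145416172525341830800 + 621233150341823211153390023392459200 + 576859353888835838928147878864426400 + 538402063629580116332938020273464640 + 504751934652731359062129394006373100 + 475060644379041279117298253182468800 + 448668386357983430277448350227887200 + 425054260760194828683898437057998400 + 403801547722185087249703515205098480 + 384572902592557225952098585909617600 + 367092316111077352045185013822816800 + 351131780627987032391046534960955200 + 336501289768487572708086262670915400 + 323041238177748069799762812164078784 + 310616575170911605576695011696229600 + 299112257571988953518298900151924800 + 288429676944417919464073939432213200 + 278483826015300060172209320831102400 + 269201031814790058166469010136732320 + 260517127562700056290131300132321600 + 252375967326365679531064697003186550 + 244728210740718234696790009215211200 + 237530322189520639558649126591234400 + 230743741555534335571259151545770560 + 224334193178991715138724175113943600 + 218271106876856803918758656867620800 + 212527130380097414341949218528999200 + 207077716780607737051130007797486400 + 201900773861092543624851757602549240 + 196976364742529310853513909856145600 + 192286451296278612976049292954808800 + 187814673359155854534745821025627200 + 183546158055538676022592506911408400 + 179467354543193372110979340091154880 + 175565890313993516195523267480477600 + 171830445839227696702001495831956800 + 168250644884243786354043131335457700 + 164816958253953096836613679675550400 + 161520619088874034899881406082039392 + 158353548126347093039099417727489600 + 155308287585455802788347505848114800 + 152377942536673617830076798190603200 + 149556128785994476759149450075962400 + 146836926444430940818074005529126720 + 144214838472208959732036969716106600 + 141684753586731609561299479019332800 + 139241913007650030086104660415551200 + 136881880583791554999899496679694400 + 134600515907395029083234505068366160 + 132393950072847569590066726296753600 + 130258563781350028145065650066160800 + 128190967530852408650699528636539200 + 126187983663182839765532348501593275 + 124246630068364642230678004678491840 + 122364105370359117348395004607605600 + 120537775439458234999911497076148800 + 118765161094760319779324563295617200 + 117043926875995677463682178320318400 + 115371870777767167785629575772885280 + 113746914851319742887240426818337600 + 112167096589495857569362087556971800 + 110630561019776736232795483617835200 + 109135553438428401959379328433810400 + 107680412725916023266587604054692928 + 106263565190048707170974609264499600 + 104883518888879243441481432520804800 + 103538858390303868525565003898743200 + 102228239929667110696127472203822400 + 100950386930546271812425878801274620 + 99704085857329651172766300050641600 + 98488182371264655426756954928072800 + 97301577764381948734868316916891200 + 96143225648139306488024646477404400 + 95012128875808255823459650636493760 + 93907336679577927267372910512813600 = 40681920897609285502516499762490144709, so H_86 = 40681920897609285502516499762490144709/8076030954443701744994070304101969600; reducing by gcd(40681920897609285502516499762490144709, 8076030954443701744994070304101969600) = 11 gives 3698356445237207772956045432953649519/734184632222154704090370027645633600 ≈ 5.03737. (The PNT-adjacent estimate ln(86) + γ ≈ 5.03156 matches within O(1/n).)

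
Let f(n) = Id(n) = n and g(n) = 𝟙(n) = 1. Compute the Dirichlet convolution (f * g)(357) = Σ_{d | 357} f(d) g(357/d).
(Id * 𝟙)(357) = 576

Divisors of 357: [1, 3, 7, 17, 21, 51, 119, 357]. For each d | 357:
  d = 1: Id(1) · 𝟙(357/1) = 1 · 1 = 1
  d = 3: Id(3) · 𝟙(357/3) = 3 · 1 = 3
  d = 7: Id(7) · 𝟙(357/7) = 7 · 1 = 7
  d = 17: Id(17) · 𝟙(357/17) = 17 · 1 = 17
  d = 21: Id(21) · 𝟙(357/21) = 21 · 1 = 21
  d = 51: Id(51) · 𝟙(357/51) = 51 · 1 = 51
  d = 119: Id(119) · 𝟙(357/119) = 119 · 1 = 119
  d = 357: Id(357) · 𝟙(357/357) = 357 · 1 = 357
Summing: (Id * 𝟙)(357) = 1 + 3 + 7 + 17 + 21 + 51 + 119 + 357 = 576.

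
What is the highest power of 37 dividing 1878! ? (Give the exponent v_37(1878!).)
v_37(1878!) = 51

Legendre's formula: v_p(n!) = Σ_{k ≥ 1} ⌊n / p^k⌋. For p = 37, n = 1878, the terms are:
  ⌊1878/37^1⌋ = ⌊1878/37⌋ = 50
  ⌊1878/37^2⌋ = ⌊1878/1369⌋ = 1
(the next term ⌊1878/37^3⌋ = 0, terminating the sum). Summing: v_37(1878!) = 50 + 1 = 51.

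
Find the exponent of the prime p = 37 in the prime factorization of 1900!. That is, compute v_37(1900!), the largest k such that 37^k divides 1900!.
v_37(1900!) = 52

Legendre's formula: v_p(n!) = Σ_{k ≥ 1} ⌊n / p^k⌋. For p = 37, n = 1900, the terms are:
  ⌊1900/37^1⌋ = ⌊1900/37⌋ = 51
  ⌊1900/37^2⌋ = ⌊1900/1369⌋ = 1
(the next term ⌊1900/37^3⌋ = 0, terminating the sum). Summing: v_37(1900!) = 51 + 1 = 52.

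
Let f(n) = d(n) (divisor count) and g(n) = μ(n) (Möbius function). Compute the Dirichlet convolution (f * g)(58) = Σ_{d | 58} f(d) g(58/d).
(d * μ)(58) = 1

Divisors of 58: [1, 2, 29, 58]. For each d | 58:
  d = 1: d(1) · μ(58/1) = 1 · 1 = 1
  d = 2: d(2) · μ(58/2) = 2 · -1 = -2
  d = 29: d(29) · μ(58/29) = 2 · -1 = -2
  d = 58: d(58) · μ(58/58) = 4 · 1 = 4
Summing: (d * μ)(58) = 1 + -2 + -2 + 4 = 1.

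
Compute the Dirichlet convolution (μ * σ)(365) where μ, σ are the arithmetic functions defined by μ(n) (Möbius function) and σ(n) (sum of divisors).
(μ * σ)(365) = 365

Divisors of 365: [1, 5, 73, 365]. For each d | 365:
  d = 1: μ(1) · σ(365/1) = 1 · 444 = 444
  d = 5: μ(5) · σ(365/5) = -1 · 74 = -74
  d = 73: μ(73) · σ(365/73) = -1 · 6 = -6
  d = 365: μ(365) · σ(365/365) = 1 · 1 = 1
Summing: (μ * σ)(365) = 444 + -74 + -6 + 1 = 365.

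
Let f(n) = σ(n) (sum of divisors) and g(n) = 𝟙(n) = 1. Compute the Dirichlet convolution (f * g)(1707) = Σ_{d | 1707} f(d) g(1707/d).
(σ * 𝟙)(1707) = 2855

Divisors of 1707: [1, 3, 569, 1707]. For each d | 1707:
  d = 1: σ(1) · 𝟙(1707/1) = 1 · 1 = 1
  d = 3: σ(3) · 𝟙(1707/3) = 4 · 1 = 4
  d = 569: σ(569) · 𝟙(1707/569) = 570 · 1 = 570
  d = 1707: σ(1707) · 𝟙(1707/1707) = 2280 · 1 = 2280
Summing: (σ * 𝟙)(1707) = 1 + 4 + 570 + 2280 = 2855.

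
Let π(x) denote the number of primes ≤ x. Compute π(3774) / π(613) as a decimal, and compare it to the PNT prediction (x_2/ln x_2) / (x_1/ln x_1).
π(3774)/π(613) = 525/112 ≈ 4.6875;  PNT prediction ≈ 4.7979.

π(613) = 112 and π(3774) = 525, so π(3774)/π(613) ≈ 4.6875. The PNT-predicted ratio is (3774/ln(3774)) / (613/ln(613)) ≈ 4.7979. The two agree to within a few percent, as expected.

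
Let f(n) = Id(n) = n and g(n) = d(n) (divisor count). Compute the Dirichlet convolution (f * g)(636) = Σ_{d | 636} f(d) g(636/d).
(Id * d)(636) = 3025

Divisors of 636: [1, 2, 3, 4, 6, 12, 53, 106, 159, 212, 318, 636]. For each d | 636:
  d = 1: Id(1) · d(636/1) = 1 · 12 = 12
  d = 2: Id(2) · d(636/2) = 2 · 8 = 16
  d = 3: Id(3) · d(636/3) = 3 · 6 = 18
  d = 4: Id(4) · d(636/4) = 4 · 4 = 16
  d = 6: Id(6) · d(636/6) = 6 · 4 = 24
  d = 12: Id(12) · d(636/12) = 12 · 2 = 24
  d = 53: Id(53) · d(636/53) = 53 · 6 = 318
  d = 106: Id(106) · d(636/106) = 106 · 4 = 424
  d = 159: Id(159) · d(636/159) = 159 · 3 = 477
  d = 212: Id(212) · d(636/212) = 212 · 2 = 424
  d = 318: Id(318) · d(636/318) = 318 · 2 = 636
  d = 636: Id(636) · d(636/636) = 636 · 1 = 636
Summing: (Id * d)(636) = 12 + 16 + 18 + 16 + 24 + 24 + 318 + 424 + 477 + 424 + 636 + 636 = 3025.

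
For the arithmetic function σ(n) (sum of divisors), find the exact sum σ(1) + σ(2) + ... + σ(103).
Σ_{n ≤ 103} σ(n) = 8721

Compute σ(n) for each 1 ≤ n ≤ 103: σ(1) = 1, σ(2) = 3, σ(3) = 4, σ(4) = 7, σ(5) = 6, σ(6) = 12, σ(7) = 8, σ(8) = 15, σ(9) = 13, σ(10) = 18, σ(11) = 12, σ(12) = 28, σ(13) = 14, σ(14) = 24, σ(15) = 24, σ(16) = 31, σ(17) = 18, σ(18) = 39, σ(19) = 20, σ(20) = 42, σ(21) = 32, σ(22) = 36, σ(23) = 24, σ(24) = 60, σ(25) = 31, σ(26) = 42, σ(27) = 40, σ(28) = 56, σ(29) = 30, σ(30) = 72, σ(31) = 32, σ(32) = 63, σ(33) = 48, σ(34) = 54, σ(35) = 48, σ(36) = 91, σ(37) = 38, σ(38) = 60, σ(39) = 56, σ(40) = 90, σ(41) = 42, σ(42) = 96, σ(43) = 44, σ(44) = 84, σ(45) = 78, σ(46) = 72, σ(47) = 48, σ(48) = 124, σ(49) = 57, σ(50) = 93, σ(51) = 72, σ(52) = 98, σ(53) = 54, σ(54) = 120, σ(55) = 72, σ(56) = 120, σ(57) = 80, σ(58) = 90, σ(59) = 60, σ(60) = 168, σ(61) = 62, σ(62) = 96, σ(63) = 104, σ(64) = 127, σ(65) = 84, σ(66) = 144, σ(67) = 68, σ(68) = 126, σ(69) = 96, σ(70) = 144, σ(71) = 72, σ(72) = 195, σ(73) = 74, σ(74) = 114, σ(75) = 124, σ(76) = 140, σ(77) = 96, σ(78) = 168, σ(79) = 80, σ(80) = 186, σ(81) = 121, σ(82) = 126, σ(83) = 84, σ(84) = 224, σ(85) = 108, σ(86) = 132, σ(87) = 120, σ(88) = 180, σ(89) = 90, σ(90) = 234, σ(91) = 112, σ(92) = 168, σ(93) = 128, σ(94) = 144, σ(95) = 120, σ(96) = 252, σ(97) = 98, σ(98) = 171, σ(99) = 156, σ(100) = 217, σ(101) = 102, σ(102) = 216, σ(103) = 104. Summing all 103 values: 8721. (Average order: Σ_{n ≤ x} σ(n) ~ (π²/12) x². For x = 103, (π²/12)·103² ≈ 8725.55.)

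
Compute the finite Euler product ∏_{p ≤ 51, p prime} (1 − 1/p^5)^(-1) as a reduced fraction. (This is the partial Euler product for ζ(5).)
∏ = 505807800965451248053830657783332590848273750176189703324931155978491/487794643941809531294334436783738741459341109492573787399981389578240

The primes p ≤ 51 are [2, 3, 5, 7, 11, 13, 17, 19, 23, 29, 31, 37, 41, 43, 47]. For each prime, (1 − 1/p^5)^(-1) = p^5 / (p^5 − 1). The product is (1 − 1/2^5)^(-1), (1 − 1/3^5)^(-1), (1 − 1/5^5)^(-1), (1 − 1/7^5)^(-1), (1 − 1/11^5)^(-1), (1 − 1/13^5)^(-1), (1 − 1/17^5)^(-1), (1 − 1/19^5)^(-1), (1 − 1/23^5)^(-1), (1 − 1/29^5)^(-1), (1 − 1/31^5)^(-1), (1 − 1/37^5)^(-1), (1 − 1/41^5)^(-1), (1 − 1/43^5)^(-1), (1 − 1/47^5)^(-1) = ∏ p^5 / (p^5 − 1) = 505807800965451248053830657783332590848273750176189703324931155978491/487794643941809531294334436783738741459341109492573787399981389578240.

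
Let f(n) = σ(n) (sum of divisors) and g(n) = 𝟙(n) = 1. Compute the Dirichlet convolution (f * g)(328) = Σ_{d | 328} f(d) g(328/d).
(σ * 𝟙)(328) = 1118

Divisors of 328: [1, 2, 4, 8, 41, 82, 164, 328]. For each d | 328:
  d = 1: σ(1) · 𝟙(328/1) = 1 · 1 = 1
  d = 2: σ(2) · 𝟙(328/2) = 3 · 1 = 3
  d = 4: σ(4) · 𝟙(328/4) = 7 · 1 = 7
  d = 8: σ(8) · 𝟙(328/8) = 15 · 1 = 15
  d = 41: σ(41) · 𝟙(328/41) = 42 · 1 = 42
  d = 82: σ(82) · 𝟙(328/82) = 126 · 1 = 126
  d = 164: σ(164) · 𝟙(328/164) = 294 · 1 = 294
  d = 328: σ(328) · 𝟙(328/328) = 630 · 1 = 630
Summing: (σ * 𝟙)(328) = 1 + 3 + 7 + 15 + 42 + 126 + 294 + 630 = 1118.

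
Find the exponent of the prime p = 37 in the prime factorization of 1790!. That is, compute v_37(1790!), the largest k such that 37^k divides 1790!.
v_37(1790!) = 49

Legendre's formula: v_p(n!) = Σ_{k ≥ 1} ⌊n / p^k⌋. For p = 37, n = 1790, the terms are:
  ⌊1790/37^1⌋ = ⌊1790/37⌋ = 48
  ⌊1790/37^2⌋ = ⌊1790/1369⌋ = 1
(the next term ⌊1790/37^3⌋ = 0, terminating the sum). Summing: v_37(1790!) = 48 + 1 = 49.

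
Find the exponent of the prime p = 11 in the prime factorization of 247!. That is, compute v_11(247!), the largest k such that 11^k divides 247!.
v_11(247!) = 24

Legendre's formula: v_p(n!) = Σ_{k ≥ 1} ⌊n / p^k⌋. For p = 11, n = 247, the terms are:
  ⌊247/11^1⌋ = ⌊247/11⌋ = 22
  ⌊247/11^2⌋ = ⌊247/121⌋ = 2
(the next term ⌊247/11^3⌋ = 0, terminating the sum). Summing: v_11(247!) = 22 + 2 = 24.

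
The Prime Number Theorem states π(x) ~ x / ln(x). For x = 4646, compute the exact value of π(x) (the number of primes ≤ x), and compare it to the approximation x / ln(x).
π(4646) = 627;  x/ln(x) ≈ 550.23;  relative error ≈ 12.24%.

Directly count primes up to 4646: π(4646) = 627. The PNT approximation gives 4646/ln(4646) ≈ 4646/8.44376 ≈ 550.23. Relative error (π(x) − x/ln(x)) / π(x) ≈ 12.24%; the approximation is known to undercount slightly (Li(x) is a better estimate).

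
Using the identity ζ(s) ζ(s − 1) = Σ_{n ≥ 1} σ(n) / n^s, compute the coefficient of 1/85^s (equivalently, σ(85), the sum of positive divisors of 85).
σ(85) = 108

In the product (Σ m^0/m^s)(Σ k / k^s) = Σ (Σ_{d | n} d) / n^s, the coefficient of 1/n^s is σ(n) = Σ_{d | n} d. For n = 85, divisors are [1, 5, 17, 85]; summing: σ(85) = 108.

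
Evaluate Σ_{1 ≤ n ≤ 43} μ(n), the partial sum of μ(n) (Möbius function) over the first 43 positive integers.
Σ_{n ≤ 43} μ(n) = -3

Compute μ(n) for each 1 ≤ n ≤ 43: μ(1) = 1, μ(2) = -1, μ(3) = -1, μ(4) = 0, μ(5) = -1, μ(6) = 1, μ(7) = -1, μ(8) = 0, μ(9) = 0, μ(10) = 1, μ(11) = -1, μ(12) = 0, μ(13) = -1, μ(14) = 1, μ(15) = 1, μ(16) = 0, μ(17) = -1, μ(18) = 0, μ(19) = -1, μ(20) = 0, μ(21) = 1, μ(22) = 1, μ(23) = -1, μ(24) = 0, μ(25) = 0, μ(26) = 1, μ(27) = 0, μ(28) = 0, μ(29) = -1, μ(30) = -1, μ(31) = -1, μ(32) = 0, μ(33) = 1, μ(34) = 1, μ(35) = 1, μ(36) = 0, μ(37) = -1, μ(38) = 1, μ(39) = 1, μ(40) = 0, μ(41) = -1, μ(42) = -1, μ(43) = -1. Summing all 43 values: -3. (Mertens function M(x) = Σ_{n ≤ x} μ(n); on average M(x) should be small (PNT ⟺ M(x) = o(x)).)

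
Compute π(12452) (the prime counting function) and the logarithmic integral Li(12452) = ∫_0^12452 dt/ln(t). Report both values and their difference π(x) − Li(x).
π(12452) = 1486;  Li(12452) ≈ 1509.13;  π(x) − Li(x) ≈ -23.13.

Direct count of primes ≤ 12452 gives π(12452) = 1486. Numerical evaluation of the logarithmic integral gives Li(12452) ≈ 1509.13. The difference π(x) − Li(x) ≈ -23.13 is typically negative for small/moderate x (Li(x) overestimates), though Littlewood's theorem shows this sign changes infinitely often.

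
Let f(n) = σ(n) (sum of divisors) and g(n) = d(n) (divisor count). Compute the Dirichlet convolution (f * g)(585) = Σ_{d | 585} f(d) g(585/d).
(σ * d)(585) = 3072

Divisors of 585: [1, 3, 5, 9, 13, 15, 39, 45, 65, 117, 195, 585]. For each d | 585:
  d = 1: σ(1) · d(585/1) = 1 · 12 = 12
  d = 3: σ(3) · d(585/3) = 4 · 8 = 32
  d = 5: σ(5) · d(585/5) = 6 · 6 = 36
  d = 9: σ(9) · d(585/9) = 13 · 4 = 52
  d = 13: σ(13) · d(585/13) = 14 · 6 = 84
  d = 15: σ(15) · d(585/15) = 24 · 4 = 96
  d = 39: σ(39) · d(585/39) = 56 · 4 = 224
  d = 45: σ(45) · d(585/45) = 78 · 2 = 156
  d = 65: σ(65) · d(585/65) = 84 · 3 = 252
  d = 117: σ(117) · d(585/117) = 182 · 2 = 364
  d = 195: σ(195) · d(585/195) = 336 · 2 = 672
  d = 585: σ(585) · d(585/585) = 1092 · 1 = 1092
Summing: (σ * d)(585) = 12 + 32 + 36 + 52 + 84 + 96 + 224 + 156 + 252 + 364 + 672 + 1092 = 3072.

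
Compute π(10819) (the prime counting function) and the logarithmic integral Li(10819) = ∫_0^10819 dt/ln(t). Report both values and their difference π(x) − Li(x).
π(10819) = 1315;  Li(10819) ≈ 1334.68;  π(x) − Li(x) ≈ -19.68.

Direct count of primes ≤ 10819 gives π(10819) = 1315. Numerical evaluation of the logarithmic integral gives Li(10819) ≈ 1334.68. The difference π(x) − Li(x) ≈ -19.68 is typically negative for small/moderate x (Li(x) overestimates), though Littlewood's theorem shows this sign changes infinitely often.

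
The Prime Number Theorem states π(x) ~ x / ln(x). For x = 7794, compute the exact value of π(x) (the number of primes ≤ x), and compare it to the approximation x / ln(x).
π(7794) = 987;  x/ln(x) ≈ 869.76;  relative error ≈ 11.88%.

Directly count primes up to 7794: π(7794) = 987. The PNT approximation gives 7794/ln(7794) ≈ 7794/8.96111 ≈ 869.76. Relative error (π(x) − x/ln(x)) / π(x) ≈ 11.88%; the approximation is known to undercount slightly (Li(x) is a better estimate).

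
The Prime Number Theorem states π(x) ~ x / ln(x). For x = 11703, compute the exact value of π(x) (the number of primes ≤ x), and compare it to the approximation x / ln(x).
π(11703) = 1405;  x/ln(x) ≈ 1249.31;  relative error ≈ 11.08%.

Directly count primes up to 11703: π(11703) = 1405. The PNT approximation gives 11703/ln(11703) ≈ 11703/9.36760 ≈ 1249.31. Relative error (π(x) − x/ln(x)) / π(x) ≈ 11.08%; the approximation is known to undercount slightly (Li(x) is a better estimate).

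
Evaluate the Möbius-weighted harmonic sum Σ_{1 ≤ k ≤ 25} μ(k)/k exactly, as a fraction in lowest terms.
Σ μ(k)/k = -249979/223092870

Values of μ(k) for 1 ≤ k ≤ 25: μ(1) = 1, μ(2) = -1, μ(3) = -1, μ(5) = -1, μ(6) = 1, μ(7) = -1, μ(10) = 1, μ(11) = -1, μ(13) = -1, μ(14) = 1, μ(15) = 1, μ(17) = -1, μ(19) = -1, μ(21) = 1, μ(22) = 1, μ(23) = -1, with μ = 0 on non-squarefree integers. Summing μ(k)/k for k where μ(k) ≠ 0 gives -249979/223092870 ≈ -0.0011. (PNT ⟺ this sum → 0 as n → ∞.)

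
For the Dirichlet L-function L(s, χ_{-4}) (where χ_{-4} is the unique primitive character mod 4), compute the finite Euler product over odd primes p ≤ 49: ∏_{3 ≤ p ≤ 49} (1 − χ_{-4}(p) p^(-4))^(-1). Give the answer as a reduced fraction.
∏ = 424022009220093808147330044599350686845258380222853/428762185161728930691534489551822091105495385374720

The odd primes p ≤ 49 are [3, 5, 7, 11, 13, 17, 19, 23, 29, 31, 37, 41, 43, 47]. For each, χ(p) = 1 if p ≡ 1 mod 4, χ(p) = −1 if p ≡ 3 mod 4. Taking (1 − χ(p)/p^4)^(-1) = p^4/(p^4 − χ(p)): (1 − (-1)/3^4)^(-1) · (1 − (1)/5^4)^(-1) · (1 − (-1)/7^4)^(-1) · (1 − (-1)/11^4)^(-1) · (1 − (1)/13^4)^(-1) · (1 − (1)/17^4)^(-1) · (1 − (-1)/19^4)^(-1) · (1 − (-1)/23^4)^(-1) · (1 − (1)/29^4)^(-1) · (1 − (-1)/31^4)^(-1) · (1 − (1)/37^4)^(-1) · (1 − (1)/41^4)^(-1) · (1 − (-1)/43^4)^(-1) · (1 − (-1)/47^4)^(-1) = 424022009220093808147330044599350686845258380222853/428762185161728930691534489551822091105495385374720.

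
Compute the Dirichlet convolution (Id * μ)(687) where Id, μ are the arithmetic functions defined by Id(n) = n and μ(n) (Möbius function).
(Id * μ)(687) = 456

Divisors of 687: [1, 3, 229, 687]. For each d | 687:
  d = 1: Id(1) · μ(687/1) = 1 · 1 = 1
  d = 3: Id(3) · μ(687/3) = 3 · -1 = -3
  d = 229: Id(229) · μ(687/229) = 229 · -1 = -229
  d = 687: Id(687) · μ(687/687) = 687 · 1 = 687
Summing: (Id * μ)(687) = 1 + -3 + -229 + 687 = 456.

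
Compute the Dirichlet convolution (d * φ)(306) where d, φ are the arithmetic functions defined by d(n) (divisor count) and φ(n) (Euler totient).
(d * φ)(306) = 702

Divisors of 306: [1, 2, 3, 6, 9, 17, 18, 34, 51, 102, 153, 306]. For each d | 306:
  d = 1: d(1) · φ(306/1) = 1 · 96 = 96
  d = 2: d(2) · φ(306/2) = 2 · 96 = 192
  d = 3: d(3) · φ(306/3) = 2 · 32 = 64
  d = 6: d(6) · φ(306/6) = 4 · 32 = 128
  d = 9: d(9) · φ(306/9) = 3 · 16 = 48
  d = 17: d(17) · φ(306/17) = 2 · 6 = 12
  d = 18: d(18) · φ(306/18) = 6 · 16 = 96
  d = 34: d(34) · φ(306/34) = 4 · 6 = 24
  d = 51: d(51) · φ(306/51) = 4 · 2 = 8
  d = 102: d(102) · φ(306/102) = 8 · 2 = 16
  d = 153: d(153) · φ(306/153) = 6 · 1 = 6
  d = 306: d(306) · φ(306/306) = 12 · 1 = 12
Summing: (d * φ)(306) = 96 + 192 + 64 + 128 + 48 + 12 + 96 + 24 + 8 + 16 + 6 + 12 = 702.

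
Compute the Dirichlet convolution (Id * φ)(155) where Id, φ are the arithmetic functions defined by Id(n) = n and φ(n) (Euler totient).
(Id * φ)(155) = 549

Divisors of 155: [1, 5, 31, 155]. For each d | 155:
  d = 1: Id(1) · φ(155/1) = 1 · 120 = 120
  d = 5: Id(5) · φ(155/5) = 5 · 30 = 150
  d = 31: Id(31) · φ(155/31) = 31 · 4 = 124
  d = 155: Id(155) · φ(155/155) = 155 · 1 = 155
Summing: (Id * φ)(155) = 120 + 150 + 124 + 155 = 549.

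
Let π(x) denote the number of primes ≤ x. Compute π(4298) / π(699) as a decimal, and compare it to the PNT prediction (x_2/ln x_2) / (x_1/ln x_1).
π(4298)/π(699) = 590/125 ≈ 4.7200;  PNT prediction ≈ 4.8139.

π(699) = 125 and π(4298) = 590, so π(4298)/π(699) ≈ 4.7200. The PNT-predicted ratio is (4298/ln(4298)) / (699/ln(699)) ≈ 4.8139. The two agree to within a few percent, as expected.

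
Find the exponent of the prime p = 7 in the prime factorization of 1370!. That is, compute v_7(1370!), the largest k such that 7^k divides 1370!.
v_7(1370!) = 225

Legendre's formula: v_p(n!) = Σ_{k ≥ 1} ⌊n / p^k⌋. For p = 7, n = 1370, the terms are:
  ⌊1370/7^1⌋ = ⌊1370/7⌋ = 195
  ⌊1370/7^2⌋ = ⌊1370/49⌋ = 27
  ⌊1370/7^3⌋ = ⌊1370/343⌋ = 3
(the next term ⌊1370/7^4⌋ = 0, terminating the sum). Summing: v_7(1370!) = 195 + 27 + 3 = 225.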